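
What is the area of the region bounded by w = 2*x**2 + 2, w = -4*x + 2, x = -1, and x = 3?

112/3

The difference (2*x**2 + 2) - (-4*x + 2) = 2*x**2 + 4*x changes sign at x = 0 inside [-1, 3], so split the integral there.
∫[-1,0] (2*x**2 + 4*x) dx = -4/3; the area of that piece is 4/3.
∫[0,3] (2*x**2 + 4*x) dx = 36.
Total area = 4/3 + 36 = 112/3.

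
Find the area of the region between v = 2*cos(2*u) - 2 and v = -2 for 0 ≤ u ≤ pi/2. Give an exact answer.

The difference (2*cos(2*u) - 2) - (-2) = 2*cos(2*u) changes sign at u = pi/4 inside [0, pi/2], so split the integral there.
∫[0,pi/4] (2*cos(2*u)) du = 1.
∫[pi/4,pi/2] (2*cos(2*u)) du = -1; the area of that piece is 1.
Total area = 1 + 1 = 2.

2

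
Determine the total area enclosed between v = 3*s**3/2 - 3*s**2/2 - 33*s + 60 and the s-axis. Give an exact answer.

3901/8

The curve meets the s-axis where 3*s**3/2 - 3*s**2/2 - 33*s + 60 = 0, i.e. 3*(s - 4)*(s - 2)*(s + 5)/2 = 0, at s = -5, 2, 4.
On [-5, 2] the curve lies above the axis; ∫[-5,2] (3*s**3/2 - 3*s**2/2 - 33*s + 60) ds = 3773/8, giving area 3773/8.
On [2, 4] the curve lies below the axis; ∫[2,4] (3*s**3/2 - 3*s**2/2 - 33*s + 60) ds = -16, giving area 16.
Total area = 3773/8 + 16 = 3901/8.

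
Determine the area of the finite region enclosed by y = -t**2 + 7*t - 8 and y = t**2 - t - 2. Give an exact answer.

8/3

Set the curves equal: -t**2 + 7*t - 8 = t**2 - t - 2, so -2*t**2 + 8*t - 6 = 0, which factors as -2*(t - 3)*(t - 1) = 0. The curves meet at t = 1, 3.
On [1, 3], y = -t**2 + 7*t - 8 is on top; that piece has area ∫[1,3] (-2*t**2 + 8*t - 6) dt = 8/3.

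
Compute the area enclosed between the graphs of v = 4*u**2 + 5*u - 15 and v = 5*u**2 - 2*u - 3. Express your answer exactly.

1/6

Set the curves equal: 4*u**2 + 5*u - 15 = 5*u**2 - 2*u - 3, so -u**2 + 7*u - 12 = 0, which factors as -(u - 4)*(u - 3) = 0. The curves meet at u = 3, 4.
On [3, 4], v = 4*u**2 + 5*u - 15 is on top; that piece has area ∫[3,4] (-u**2 + 7*u - 12) du = 1/6.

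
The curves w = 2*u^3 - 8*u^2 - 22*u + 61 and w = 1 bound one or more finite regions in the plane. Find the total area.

863/3

Set the curves equal: 2*u^3 - 8*u^2 - 22*u + 61 = 1, so 2*u^3 - 8*u^2 - 22*u + 60 = 0, which factors as 2*(u - 5)*(u - 2)*(u + 3) = 0. The curves meet at u = -3, 2, 5.
On [-3, 2], w = 2*u^3 - 8*u^2 - 22*u + 61 is on top; that piece has area ∫[-3,2] (2*u^3 - 8*u^2 - 22*u + 60) du = 1375/6.
On [2, 5], w = 1 is on top; that piece has area ∫[2,5] (-(2*u^3 - 8*u^2 - 22*u + 60)) du = 117/2.
Total enclosed area = 1375/6 + 117/2 = 863/3.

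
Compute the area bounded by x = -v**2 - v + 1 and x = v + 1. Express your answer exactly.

Both boundary curves give x as a function of v, so integrate with respect to v. Setting them equal: -v**2 - 2*v = 0, i.e. -v*(v + 2) = 0, so they meet at v = -2, 0.
For v in [-2, 0], x = -v**2 - v + 1 is on the right; area = ∫[-2,0] (-v**2 - 2*v) dv = 4/3.

4/3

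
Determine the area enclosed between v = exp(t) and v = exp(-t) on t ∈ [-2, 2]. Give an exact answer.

-4 + 2*exp(-2) + 2*exp(2)

The difference (exp(t)) - (exp(-t)) = exp(t) - exp(-t) changes sign at t = 0 inside [-2, 2], so split the integral there.
∫[-2,0] (exp(t) - exp(-t)) dt = -exp(2) - exp(-2) + 2; the area of that piece is -2 + exp(-2) + exp(2).
∫[0,2] (exp(t) - exp(-t)) dt = -2 + exp(-2) + exp(2).
Total area = (-2 + exp(-2) + exp(2)) + (-2 + exp(-2) + exp(2)) = -4 + 2*exp(-2) + 2*exp(2).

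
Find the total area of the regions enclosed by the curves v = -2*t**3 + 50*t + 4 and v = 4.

Set the curves equal: -2*t**3 + 50*t + 4 = 4, so -2*t**3 + 50*t = 0, which factors as -2*t*(t - 5)*(t + 5) = 0. The curves meet at t = -5, 0, 5.
On [-5, 0], v = 4 is on top; that piece has area ∫[-5,0] (-(-2*t**3 + 50*t)) dt = 625/2.
On [0, 5], v = -2*t**3 + 50*t + 4 is on top; that piece has area ∫[0,5] (-2*t**3 + 50*t) dt = 625/2.
Total enclosed area = 625/2 + 625/2 = 625.

625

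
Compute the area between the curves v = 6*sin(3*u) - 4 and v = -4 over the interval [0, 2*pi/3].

8

The difference (6*sin(3*u) - 4) - (-4) = 6*sin(3*u) changes sign at u = pi/3 inside [0, 2*pi/3], so split the integral there.
∫[0,pi/3] (6*sin(3*u)) du = 4.
∫[pi/3,2*pi/3] (6*sin(3*u)) du = -4; the area of that piece is 4.
Total area = 4 + 4 = 8.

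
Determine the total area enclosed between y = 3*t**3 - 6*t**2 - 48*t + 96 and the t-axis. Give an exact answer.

The curve meets the t-axis where 3*t**3 - 6*t**2 - 48*t + 96 = 0, i.e. 3*(t - 4)*(t - 2)*(t + 4) = 0, at t = -4, 2, 4.
On [-4, 2] the curve lies above the axis; ∫[-4,2] (3*t**3 - 6*t**2 - 48*t + 96) dt = 540, giving area 540.
On [2, 4] the curve lies below the axis; ∫[2,4] (3*t**3 - 6*t**2 - 48*t + 96) dt = -28, giving area 28.
Total area = 540 + 28 = 568.

568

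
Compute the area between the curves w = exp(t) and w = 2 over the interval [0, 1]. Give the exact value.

The difference (exp(t)) - (2) = exp(t) - 2 changes sign at t = log(2) inside [0, 1], so split the integral there.
∫[0,log(2)] (exp(t) - 2) dt = 1 - log(4); the area of that piece is -1 + log(4).
∫[log(2),1] (exp(t) - 2) dt = -4 + 2*log(2) + exp(1).
Total area = (-1 + log(4)) + (-4 + 2*log(2) + exp(1)) = -5 + exp(1) + 4*log(2).

-5 + exp(1) + 4*log(2)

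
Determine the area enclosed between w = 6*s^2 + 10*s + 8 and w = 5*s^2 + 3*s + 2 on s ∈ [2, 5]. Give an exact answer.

261/2

On [2, 5], (6*s^2 + 10*s + 8) - (5*s^2 + 3*s + 2) = s^2 + 7*s + 6 is ≥ 0 throughout, so the area is a single integral of |s^2 + 7*s + 6|.
∫[2,5] (s^2 + 7*s + 6) ds = 261/2.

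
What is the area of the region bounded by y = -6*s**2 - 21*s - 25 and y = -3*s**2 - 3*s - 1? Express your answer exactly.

4

Set the curves equal: -6*s**2 - 21*s - 25 = -3*s**2 - 3*s - 1, so -3*s**2 - 18*s - 24 = 0, which factors as -3*(s + 2)*(s + 4) = 0. The curves meet at s = -4, -2.
On [-4, -2], y = -6*s**2 - 21*s - 25 is on top; that piece has area ∫[-4,-2] (-3*s**2 - 18*s - 24) ds = 4.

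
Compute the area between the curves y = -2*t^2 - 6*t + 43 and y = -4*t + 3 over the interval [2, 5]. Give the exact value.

121/3

The difference (-2*t^2 - 6*t + 43) - (-4*t + 3) = -2*t^2 - 2*t + 40 changes sign at t = 4 inside [2, 5], so split the integral there.
∫[2,4] (-2*t^2 - 2*t + 40) dt = 92/3.
∫[4,5] (-2*t^2 - 2*t + 40) dt = -29/3; the area of that piece is 29/3.
Total area = 92/3 + 29/3 = 121/3.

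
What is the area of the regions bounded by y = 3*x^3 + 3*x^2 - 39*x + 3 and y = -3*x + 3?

937/4

Set the curves equal: 3*x^3 + 3*x^2 - 39*x + 3 = -3*x + 3, so 3*x^3 + 3*x^2 - 36*x = 0, which factors as 3*x*(x - 3)*(x + 4) = 0. The curves meet at x = -4, 0, 3.
On [-4, 0], y = 3*x^3 + 3*x^2 - 39*x + 3 is on top; that piece has area ∫[-4,0] (3*x^3 + 3*x^2 - 36*x) dx = 160.
On [0, 3], y = -3*x + 3 is on top; that piece has area ∫[0,3] (-(3*x^3 + 3*x^2 - 36*x)) dx = 297/4.
Total enclosed area = 160 + 297/4 = 937/4.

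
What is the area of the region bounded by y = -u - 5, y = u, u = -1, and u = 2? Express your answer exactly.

18

On [-1, 2], (-u - 5) - (u) = -2*u - 5 is ≤ 0 throughout, so the area is a single integral of |-2*u - 5|.
∫[-1,2] (-2*u - 5) du = -18; the area of that piece is 18.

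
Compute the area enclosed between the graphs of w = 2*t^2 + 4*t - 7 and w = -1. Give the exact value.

64/3

Set the curves equal: 2*t^2 + 4*t - 7 = -1, so 2*t^2 + 4*t - 6 = 0, which factors as 2*(t - 1)*(t + 3) = 0. The curves meet at t = -3, 1.
On [-3, 1], w = -1 is on top; that piece has area ∫[-3,1] (-(2*t^2 + 4*t - 6)) dt = 64/3.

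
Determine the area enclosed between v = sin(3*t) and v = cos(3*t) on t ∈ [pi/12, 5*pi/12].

On [pi/12, 5*pi/12], (sin(3*t)) - (cos(3*t)) = sin(3*t) - cos(3*t) is ≥ 0 throughout, so the area is a single integral of |sin(3*t) - cos(3*t)|.
∫[pi/12,5*pi/12] (sin(3*t) - cos(3*t)) dt = 2*sqrt(2)/3.

2*sqrt(2)/3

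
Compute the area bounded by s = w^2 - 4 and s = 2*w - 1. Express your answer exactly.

32/3

Both boundary curves give s as a function of w, so integrate with respect to w. Setting them equal: w^2 - 2*w - 3 = 0, i.e. (w - 3)*(w + 1) = 0, so they meet at w = -1, 3.
For w in [-1, 3], s = w^2 - 4 is on the left; area = ∫[-1,3] (-(w^2 - 2*w - 3)) dw = 32/3.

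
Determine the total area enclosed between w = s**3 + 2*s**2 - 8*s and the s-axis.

148/3

The curve meets the s-axis where s**3 + 2*s**2 - 8*s = 0, i.e. s*(s - 2)*(s + 4) = 0, at s = -4, 0, 2.
On [-4, 0] the curve lies above the axis; ∫[-4,0] (s**3 + 2*s**2 - 8*s) ds = 128/3, giving area 128/3.
On [0, 2] the curve lies below the axis; ∫[0,2] (s**3 + 2*s**2 - 8*s) ds = -20/3, giving area 20/3.
Total area = 128/3 + 20/3 = 148/3.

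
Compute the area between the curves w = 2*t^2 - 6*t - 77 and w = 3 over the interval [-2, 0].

On [-2, 0], (2*t^2 - 6*t - 77) - (3) = 2*t^2 - 6*t - 80 is ≤ 0 throughout, so the area is a single integral of |2*t^2 - 6*t - 80|.
∫[-2,0] (2*t^2 - 6*t - 80) dt = -428/3; the area of that piece is 428/3.

428/3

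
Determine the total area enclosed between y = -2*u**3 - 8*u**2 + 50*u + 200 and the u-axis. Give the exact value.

4019/3

The curve meets the u-axis where -2*u**3 - 8*u**2 + 50*u + 200 = 0, i.e. -2*(u - 5)*(u + 4)*(u + 5) = 0, at u = -5, -4, 5.
On [-5, -4] the curve lies below the axis; ∫[-5,-4] (-2*u**3 - 8*u**2 + 50*u + 200) du = -19/6, giving area 19/6.
On [-4, 5] the curve lies above the axis; ∫[-4,5] (-2*u**3 - 8*u**2 + 50*u + 200) du = 2673/2, giving area 2673/2.
Total area = 19/6 + 2673/2 = 4019/3.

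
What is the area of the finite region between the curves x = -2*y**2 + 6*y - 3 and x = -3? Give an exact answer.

Both boundary curves give x as a function of y, so integrate with respect to y. Setting them equal: -2*y**2 + 6*y = 0, i.e. -2*y*(y - 3) = 0, so they meet at y = 0, 3.
For y in [0, 3], x = -2*y**2 + 6*y - 3 is on the right; area = ∫[0,3] (-2*y**2 + 6*y) dy = 9.

9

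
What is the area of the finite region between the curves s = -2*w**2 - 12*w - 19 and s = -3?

8/3

Both boundary curves give s as a function of w, so integrate with respect to w. Setting them equal: -2*w**2 - 12*w - 16 = 0, i.e. -2*(w + 2)*(w + 4) = 0, so they meet at w = -4, -2.
For w in [-4, -2], s = -2*w**2 - 12*w - 19 is on the right; area = ∫[-4,-2] (-2*w**2 - 12*w - 16) dw = 8/3.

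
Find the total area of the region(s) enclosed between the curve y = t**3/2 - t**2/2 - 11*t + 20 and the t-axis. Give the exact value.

3901/24

The curve meets the t-axis where t**3/2 - t**2/2 - 11*t + 20 = 0, i.e. (t - 4)*(t - 2)*(t + 5)/2 = 0, at t = -5, 2, 4.
On [-5, 2] the curve lies above the axis; ∫[-5,2] (t**3/2 - t**2/2 - 11*t + 20) dt = 3773/24, giving area 3773/24.
On [2, 4] the curve lies below the axis; ∫[2,4] (t**3/2 - t**2/2 - 11*t + 20) dt = -16/3, giving area 16/3.
Total area = 3773/24 + 16/3 = 3901/24.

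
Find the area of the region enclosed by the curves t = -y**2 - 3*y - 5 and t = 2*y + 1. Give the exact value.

Both boundary curves give t as a function of y, so integrate with respect to y. Setting them equal: -y**2 - 5*y - 6 = 0, i.e. -(y + 2)*(y + 3) = 0, so they meet at y = -3, -2.
For y in [-3, -2], t = -y**2 - 3*y - 5 is on the right; area = ∫[-3,-2] (-y**2 - 5*y - 6) dy = 1/6.

1/6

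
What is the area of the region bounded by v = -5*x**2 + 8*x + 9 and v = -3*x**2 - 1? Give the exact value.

72

Set the curves equal: -5*x**2 + 8*x + 9 = -3*x**2 - 1, so -2*x**2 + 8*x + 10 = 0, which factors as -2*(x - 5)*(x + 1) = 0. The curves meet at x = -1, 5.
On [-1, 5], v = -5*x**2 + 8*x + 9 is on top; that piece has area ∫[-1,5] (-2*x**2 + 8*x + 10) dx = 72.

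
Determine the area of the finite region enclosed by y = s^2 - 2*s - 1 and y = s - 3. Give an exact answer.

1/6

Set the curves equal: s^2 - 2*s - 1 = s - 3, so s^2 - 3*s + 2 = 0, which factors as (s - 2)*(s - 1) = 0. The curves meet at s = 1, 2.
On [1, 2], y = s - 3 is on top; that piece has area ∫[1,2] (-(s^2 - 3*s + 2)) ds = 1/6.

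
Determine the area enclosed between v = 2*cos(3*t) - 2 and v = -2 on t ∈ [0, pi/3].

4/3

The difference (2*cos(3*t) - 2) - (-2) = 2*cos(3*t) changes sign at t = pi/6 inside [0, pi/3], so split the integral there.
∫[0,pi/6] (2*cos(3*t)) dt = 2/3.
∫[pi/6,pi/3] (2*cos(3*t)) dt = -2/3; the area of that piece is 2/3.
Total area = 2/3 + 2/3 = 4/3.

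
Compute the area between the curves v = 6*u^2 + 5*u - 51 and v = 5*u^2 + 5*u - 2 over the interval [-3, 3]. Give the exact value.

276

On [-3, 3], (6*u^2 + 5*u - 51) - (5*u^2 + 5*u - 2) = u^2 - 49 is ≤ 0 throughout, so the area is a single integral of |u^2 - 49|.
∫[-3,3] (u^2 - 49) du = -276; the area of that piece is 276.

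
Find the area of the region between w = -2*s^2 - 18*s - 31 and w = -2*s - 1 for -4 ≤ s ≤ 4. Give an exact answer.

The difference (-2*s^2 - 18*s - 31) - (-2*s - 1) = -2*s^2 - 16*s - 30 changes sign at s = -3 inside [-4, 4], so split the integral there.
∫[-4,-3] (-2*s^2 - 16*s - 30) ds = 4/3.
∫[-3,4] (-2*s^2 - 16*s - 30) ds = -980/3; the area of that piece is 980/3.
Total area = 4/3 + 980/3 = 328.

328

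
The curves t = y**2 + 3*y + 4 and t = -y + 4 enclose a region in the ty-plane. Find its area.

32/3

Both boundary curves give t as a function of y, so integrate with respect to y. Setting them equal: y**2 + 4*y = 0, i.e. y*(y + 4) = 0, so they meet at y = -4, 0.
For y in [-4, 0], t = y**2 + 3*y + 4 is on the left; area = ∫[-4,0] (-(y**2 + 4*y)) dy = 32/3.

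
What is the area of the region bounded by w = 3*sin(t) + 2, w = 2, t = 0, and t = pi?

On [0, pi], (3*sin(t) + 2) - (2) = 3*sin(t) is ≥ 0 throughout, so the area is a single integral of |3*sin(t)|.
∫[0,pi] (3*sin(t)) dt = 6.

6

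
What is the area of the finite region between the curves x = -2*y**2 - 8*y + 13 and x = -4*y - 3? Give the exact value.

Both boundary curves give x as a function of y, so integrate with respect to y. Setting them equal: -2*y**2 - 4*y + 16 = 0, i.e. -2*(y - 2)*(y + 4) = 0, so they meet at y = -4, 2.
For y in [-4, 2], x = -2*y**2 - 8*y + 13 is on the right; area = ∫[-4,2] (-2*y**2 - 4*y + 16) dy = 72.

72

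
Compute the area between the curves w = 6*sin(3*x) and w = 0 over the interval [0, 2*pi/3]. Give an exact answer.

The difference (6*sin(3*x)) - (0) = 6*sin(3*x) changes sign at x = pi/3 inside [0, 2*pi/3], so split the integral there.
∫[0,pi/3] (6*sin(3*x)) dx = 4.
∫[pi/3,2*pi/3] (6*sin(3*x)) dx = -4; the area of that piece is 4.
Total area = 4 + 4 = 8.

8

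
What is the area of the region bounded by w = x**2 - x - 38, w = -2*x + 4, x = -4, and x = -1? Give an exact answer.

225/2

On [-4, -1], (x**2 - x - 38) - (-2*x + 4) = x**2 + x - 42 is ≤ 0 throughout, so the area is a single integral of |x**2 + x - 42|.
∫[-4,-1] (x**2 + x - 42) dx = -225/2; the area of that piece is 225/2.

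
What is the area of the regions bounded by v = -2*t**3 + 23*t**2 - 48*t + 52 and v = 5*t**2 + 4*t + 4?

1

Set the curves equal: -2*t**3 + 23*t**2 - 48*t + 52 = 5*t**2 + 4*t + 4, so -2*t**3 + 18*t**2 - 52*t + 48 = 0, which factors as -2*(t - 4)*(t - 3)*(t - 2) = 0. The curves meet at t = 2, 3, 4.
On [2, 3], v = 5*t**2 + 4*t + 4 is on top; that piece has area ∫[2,3] (-(-2*t**3 + 18*t**2 - 52*t + 48)) dt = 1/2.
On [3, 4], v = -2*t**3 + 23*t**2 - 48*t + 52 is on top; that piece has area ∫[3,4] (-2*t**3 + 18*t**2 - 52*t + 48) dt = 1/2.
Total enclosed area = 1/2 + 1/2 = 1.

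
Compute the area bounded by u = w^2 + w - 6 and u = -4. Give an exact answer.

9/2

Both boundary curves give u as a function of w, so integrate with respect to w. Setting them equal: w^2 + w - 2 = 0, i.e. (w - 1)*(w + 2) = 0, so they meet at w = -2, 1.
For w in [-2, 1], u = w^2 + w - 6 is on the left; area = ∫[-2,1] (-(w^2 + w - 2)) dw = 9/2.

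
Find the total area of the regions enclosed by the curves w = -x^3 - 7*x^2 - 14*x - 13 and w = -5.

37/12

Set the curves equal: -x^3 - 7*x^2 - 14*x - 13 = -5, so -x^3 - 7*x^2 - 14*x - 8 = 0, which factors as -(x + 1)*(x + 2)*(x + 4) = 0. The curves meet at x = -4, -2, -1.
On [-4, -2], w = -5 is on top; that piece has area ∫[-4,-2] (-(-x^3 - 7*x^2 - 14*x - 8)) dx = 8/3.
On [-2, -1], w = -x^3 - 7*x^2 - 14*x - 13 is on top; that piece has area ∫[-2,-1] (-x^3 - 7*x^2 - 14*x - 8) dx = 5/12.
Total enclosed area = 8/3 + 5/12 = 37/12.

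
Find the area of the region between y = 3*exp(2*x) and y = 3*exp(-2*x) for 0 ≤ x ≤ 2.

On [0, 2], (3*exp(2*x)) - (3*exp(-2*x)) = 3*exp(2*x) - 3*exp(-2*x) is ≥ 0 throughout, so the area is a single integral of |3*exp(2*x) - 3*exp(-2*x)|.
∫[0,2] (3*exp(2*x) - 3*exp(-2*x)) dx = -3 + 3*exp(-4)/2 + 3*exp(4)/2.

-3 + 3*exp(-4)/2 + 3*exp(4)/2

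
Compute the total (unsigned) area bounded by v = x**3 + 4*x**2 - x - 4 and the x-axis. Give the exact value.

The curve meets the x-axis where x**3 + 4*x**2 - x - 4 = 0, i.e. (x - 1)*(x + 1)*(x + 4) = 0, at x = -4, -1, 1.
On [-4, -1] the curve lies above the axis; ∫[-4,-1] (x**3 + 4*x**2 - x - 4) dx = 63/4, giving area 63/4.
On [-1, 1] the curve lies below the axis; ∫[-1,1] (x**3 + 4*x**2 - x - 4) dx = -16/3, giving area 16/3.
Total area = 63/4 + 16/3 = 253/12.

253/12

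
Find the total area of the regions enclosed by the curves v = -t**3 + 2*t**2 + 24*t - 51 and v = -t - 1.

Set the curves equal: -t**3 + 2*t**2 + 24*t - 51 = -t - 1, so -t**3 + 2*t**2 + 25*t - 50 = 0, which factors as -(t - 5)*(t - 2)*(t + 5) = 0. The curves meet at t = -5, 2, 5.
On [-5, 2], v = -t - 1 is on top; that piece has area ∫[-5,2] (-(-t**3 + 2*t**2 + 25*t - 50)) dt = 4459/12.
On [2, 5], v = -t**3 + 2*t**2 + 24*t - 51 is on top; that piece has area ∫[2,5] (-t**3 + 2*t**2 + 25*t - 50) dt = 153/4.
Total enclosed area = 4459/12 + 153/4 = 2459/6.

2459/6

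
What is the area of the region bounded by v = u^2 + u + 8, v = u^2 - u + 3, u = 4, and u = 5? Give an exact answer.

On [4, 5], (u^2 + u + 8) - (u^2 - u + 3) = 2*u + 5 is ≥ 0 throughout, so the area is a single integral of |2*u + 5|.
∫[4,5] (2*u + 5) du = 14.

14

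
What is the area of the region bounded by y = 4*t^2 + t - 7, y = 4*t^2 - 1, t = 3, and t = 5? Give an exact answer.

4

On [3, 5], (4*t^2 + t - 7) - (4*t^2 - 1) = t - 6 is ≤ 0 throughout, so the area is a single integral of |t - 6|.
∫[3,5] (t - 6) dt = -4; the area of that piece is 4.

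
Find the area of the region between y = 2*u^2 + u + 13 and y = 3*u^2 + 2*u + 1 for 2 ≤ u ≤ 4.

7

The difference (2*u^2 + u + 13) - (3*u^2 + 2*u + 1) = -u^2 - u + 12 changes sign at u = 3 inside [2, 4], so split the integral there.
∫[2,3] (-u^2 - u + 12) du = 19/6.
∫[3,4] (-u^2 - u + 12) du = -23/6; the area of that piece is 23/6.
Total area = 19/6 + 23/6 = 7.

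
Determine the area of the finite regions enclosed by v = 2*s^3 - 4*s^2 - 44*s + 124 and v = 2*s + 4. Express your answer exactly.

Set the curves equal: 2*s^3 - 4*s^2 - 44*s + 124 = 2*s + 4, so 2*s^3 - 4*s^2 - 46*s + 120 = 0, which factors as 2*(s - 4)*(s - 3)*(s + 5) = 0. The curves meet at s = -5, 3, 4.
On [-5, 3], v = 2*s^3 - 4*s^2 - 44*s + 124 is on top; that piece has area ∫[-5,3] (2*s^3 - 4*s^2 - 46*s + 120) ds = 2560/3.
On [3, 4], v = 2*s + 4 is on top; that piece has area ∫[3,4] (-(2*s^3 - 4*s^2 - 46*s + 120)) ds = 17/6.
Total enclosed area = 2560/3 + 17/6 = 5137/6.

5137/6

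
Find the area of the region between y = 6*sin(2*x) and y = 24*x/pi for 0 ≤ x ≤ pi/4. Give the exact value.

3 - 3*pi/4

On [0, pi/4], (6*sin(2*x)) - (24*x/pi) = -24*x/pi + 6*sin(2*x) is ≥ 0 throughout, so the area is a single integral of |-24*x/pi + 6*sin(2*x)|.
∫[0,pi/4] (-24*x/pi + 6*sin(2*x)) dx = 3 - 3*pi/4.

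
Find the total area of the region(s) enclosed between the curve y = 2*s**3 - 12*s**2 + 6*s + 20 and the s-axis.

81

The curve meets the s-axis where 2*s**3 - 12*s**2 + 6*s + 20 = 0, i.e. 2*(s - 5)*(s - 2)*(s + 1) = 0, at s = -1, 2, 5.
On [-1, 2] the curve lies above the axis; ∫[-1,2] (2*s**3 - 12*s**2 + 6*s + 20) ds = 81/2, giving area 81/2.
On [2, 5] the curve lies below the axis; ∫[2,5] (2*s**3 - 12*s**2 + 6*s + 20) ds = -81/2, giving area 81/2.
Total area = 81/2 + 81/2 = 81.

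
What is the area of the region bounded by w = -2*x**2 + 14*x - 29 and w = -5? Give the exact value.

1/3

Set the curves equal: -2*x**2 + 14*x - 29 = -5, so -2*x**2 + 14*x - 24 = 0, which factors as -2*(x - 4)*(x - 3) = 0. The curves meet at x = 3, 4.
On [3, 4], w = -2*x**2 + 14*x - 29 is on top; that piece has area ∫[3,4] (-2*x**2 + 14*x - 24) dx = 1/3.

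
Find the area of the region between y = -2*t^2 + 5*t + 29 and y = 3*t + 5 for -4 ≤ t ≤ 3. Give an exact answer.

347/3

The difference (-2*t^2 + 5*t + 29) - (3*t + 5) = -2*t^2 + 2*t + 24 changes sign at t = -3 inside [-4, 3], so split the integral there.
∫[-4,-3] (-2*t^2 + 2*t + 24) dt = -23/3; the area of that piece is 23/3.
∫[-3,3] (-2*t^2 + 2*t + 24) dt = 108.
Total area = 23/3 + 108 = 347/3.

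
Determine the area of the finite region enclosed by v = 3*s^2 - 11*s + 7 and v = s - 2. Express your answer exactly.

4

Set the curves equal: 3*s^2 - 11*s + 7 = s - 2, so 3*s^2 - 12*s + 9 = 0, which factors as 3*(s - 3)*(s - 1) = 0. The curves meet at s = 1, 3.
On [1, 3], v = s - 2 is on top; that piece has area ∫[1,3] (-(3*s^2 - 12*s + 9)) ds = 4.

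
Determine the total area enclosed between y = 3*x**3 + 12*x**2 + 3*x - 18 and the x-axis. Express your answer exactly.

71/2

The curve meets the x-axis where 3*x**3 + 12*x**2 + 3*x - 18 = 0, i.e. 3*(x - 1)*(x + 2)*(x + 3) = 0, at x = -3, -2, 1.
On [-3, -2] the curve lies above the axis; ∫[-3,-2] (3*x**3 + 12*x**2 + 3*x - 18) dx = 7/4, giving area 7/4.
On [-2, 1] the curve lies below the axis; ∫[-2,1] (3*x**3 + 12*x**2 + 3*x - 18) dx = -135/4, giving area 135/4.
Total area = 7/4 + 135/4 = 71/2.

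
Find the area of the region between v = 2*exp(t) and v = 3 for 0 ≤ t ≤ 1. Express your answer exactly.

-7 - 6*log(2) + 2*exp(1) + 6*log(3)

The difference (2*exp(t)) - (3) = 2*exp(t) - 3 changes sign at t = log(3/2) inside [0, 1], so split the integral there.
∫[0,log(3/2)] (2*exp(t) - 3) dt = log(8/27) + 1; the area of that piece is -1 + log(27/8).
∫[log(3/2),1] (2*exp(t) - 3) dt = -6 - 3*log(2) + 3*log(3) + 2*exp(1).
Total area = (-1 + log(27/8)) + (-6 - 3*log(2) + 3*log(3) + 2*exp(1)) = -7 - 6*log(2) + 2*exp(1) + 6*log(3).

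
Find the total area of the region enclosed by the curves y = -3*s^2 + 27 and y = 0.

Set the curves equal: -3*s^2 + 27 = 0, so -3*s^2 + 27 = 0, which factors as -3*(s - 3)*(s + 3) = 0. The curves meet at s = -3, 3.
On [-3, 3], y = -3*s^2 + 27 is on top; that piece has area ∫[-3,3] (-3*s^2 + 27) ds = 108.

108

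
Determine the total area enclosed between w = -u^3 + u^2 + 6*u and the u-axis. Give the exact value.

253/12

The curve meets the u-axis where -u^3 + u^2 + 6*u = 0, i.e. -u*(u - 3)*(u + 2) = 0, at u = -2, 0, 3.
On [-2, 0] the curve lies below the axis; ∫[-2,0] (-u^3 + u^2 + 6*u) du = -16/3, giving area 16/3.
On [0, 3] the curve lies above the axis; ∫[0,3] (-u^3 + u^2 + 6*u) du = 63/4, giving area 63/4.
Total area = 16/3 + 63/4 = 253/12.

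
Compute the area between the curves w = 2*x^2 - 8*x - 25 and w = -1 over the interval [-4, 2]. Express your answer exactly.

368/3

The difference (2*x^2 - 8*x - 25) - (-1) = 2*x^2 - 8*x - 24 changes sign at x = -2 inside [-4, 2], so split the integral there.
∫[-4,-2] (2*x^2 - 8*x - 24) dx = 112/3.
∫[-2,2] (2*x^2 - 8*x - 24) dx = -256/3; the area of that piece is 256/3.
Total area = 112/3 + 256/3 = 368/3.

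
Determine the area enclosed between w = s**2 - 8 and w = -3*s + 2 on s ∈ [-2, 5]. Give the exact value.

451/6

The difference (s**2 - 8) - (-3*s + 2) = s**2 + 3*s - 10 changes sign at s = 2 inside [-2, 5], so split the integral there.
∫[-2,2] (s**2 + 3*s - 10) ds = -104/3; the area of that piece is 104/3.
∫[2,5] (s**2 + 3*s - 10) ds = 81/2.
Total area = 104/3 + 81/2 = 451/6.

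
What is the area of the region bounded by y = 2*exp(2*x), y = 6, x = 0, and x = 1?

-11 + 6*log(3) + exp(2)

The difference (2*exp(2*x)) - (6) = 2*exp(2*x) - 6 changes sign at x = log(3)/2 inside [0, 1], so split the integral there.
∫[0,log(3)/2] (2*exp(2*x) - 6) dx = 2 - log(27); the area of that piece is -2 + log(27).
∫[log(3)/2,1] (2*exp(2*x) - 6) dx = -9 + 3*log(3) + exp(2).
Total area = (-2 + log(27)) + (-9 + 3*log(3) + exp(2)) = -11 + 6*log(3) + exp(2).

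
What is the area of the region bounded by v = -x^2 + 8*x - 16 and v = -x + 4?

Set the curves equal: -x^2 + 8*x - 16 = -x + 4, so -x^2 + 9*x - 20 = 0, which factors as -(x - 5)*(x - 4) = 0. The curves meet at x = 4, 5.
On [4, 5], v = -x^2 + 8*x - 16 is on top; that piece has area ∫[4,5] (-x^2 + 9*x - 20) dx = 1/6.

1/6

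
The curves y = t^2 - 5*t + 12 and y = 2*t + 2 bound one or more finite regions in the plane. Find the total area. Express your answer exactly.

Set the curves equal: t^2 - 5*t + 12 = 2*t + 2, so t^2 - 7*t + 10 = 0, which factors as (t - 5)*(t - 2) = 0. The curves meet at t = 2, 5.
On [2, 5], y = 2*t + 2 is on top; that piece has area ∫[2,5] (-(t^2 - 7*t + 10)) dt = 9/2.

9/2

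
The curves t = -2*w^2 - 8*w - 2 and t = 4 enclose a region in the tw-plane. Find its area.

Both boundary curves give t as a function of w, so integrate with respect to w. Setting them equal: -2*w^2 - 8*w - 6 = 0, i.e. -2*(w + 1)*(w + 3) = 0, so they meet at w = -3, -1.
For w in [-3, -1], t = -2*w^2 - 8*w - 2 is on the right; area = ∫[-3,-1] (-2*w^2 - 8*w - 6) dw = 8/3.

8/3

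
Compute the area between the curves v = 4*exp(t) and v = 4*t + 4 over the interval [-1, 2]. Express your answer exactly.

On [-1, 2], (4*exp(t)) - (4*t + 4) = -4*t + 4*exp(t) - 4 is ≥ 0 throughout, so the area is a single integral of |-4*t + 4*exp(t) - 4|.
∫[-1,2] (-4*t + 4*exp(t) - 4) dt = -18 - 4*exp(-1) + 4*exp(2).

-18 - 4*exp(-1) + 4*exp(2)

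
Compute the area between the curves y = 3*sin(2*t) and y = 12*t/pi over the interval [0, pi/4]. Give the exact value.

3/2 - 3*pi/8

On [0, pi/4], (3*sin(2*t)) - (12*t/pi) = -12*t/pi + 3*sin(2*t) is ≥ 0 throughout, so the area is a single integral of |-12*t/pi + 3*sin(2*t)|.
∫[0,pi/4] (-12*t/pi + 3*sin(2*t)) dt = 3/2 - 3*pi/8.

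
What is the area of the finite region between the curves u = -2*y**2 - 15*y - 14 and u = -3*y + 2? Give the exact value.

8/3

Both boundary curves give u as a function of y, so integrate with respect to y. Setting them equal: -2*y**2 - 12*y - 16 = 0, i.e. -2*(y + 2)*(y + 4) = 0, so they meet at y = -4, -2.
For y in [-4, -2], u = -2*y**2 - 15*y - 14 is on the right; area = ∫[-4,-2] (-2*y**2 - 12*y - 16) dy = 8/3.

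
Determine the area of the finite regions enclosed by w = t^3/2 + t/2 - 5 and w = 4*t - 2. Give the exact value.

Set the curves equal: t^3/2 + t/2 - 5 = 4*t - 2, so t^3/2 - 7*t/2 - 3 = 0, which factors as (t - 3)*(t + 1)*(t + 2)/2 = 0. The curves meet at t = -2, -1, 3.
On [-2, -1], w = t^3/2 + t/2 - 5 is on top; that piece has area ∫[-2,-1] (t^3/2 - 7*t/2 - 3) dt = 3/8.
On [-1, 3], w = 4*t - 2 is on top; that piece has area ∫[-1,3] (-(t^3/2 - 7*t/2 - 3)) dt = 16.
Total enclosed area = 3/8 + 16 = 131/8.

131/8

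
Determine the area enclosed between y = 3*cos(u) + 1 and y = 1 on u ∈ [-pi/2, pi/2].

On [-pi/2, pi/2], (3*cos(u) + 1) - (1) = 3*cos(u) is ≥ 0 throughout, so the area is a single integral of |3*cos(u)|.
∫[-pi/2,pi/2] (3*cos(u)) du = 6.

6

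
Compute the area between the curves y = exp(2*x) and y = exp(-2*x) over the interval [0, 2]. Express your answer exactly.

-1 + exp(-4)/2 + exp(4)/2

On [0, 2], (exp(2*x)) - (exp(-2*x)) = exp(2*x) - exp(-2*x) is ≥ 0 throughout, so the area is a single integral of |exp(2*x) - exp(-2*x)|.
∫[0,2] (exp(2*x) - exp(-2*x)) dx = -1 + exp(-4)/2 + exp(4)/2.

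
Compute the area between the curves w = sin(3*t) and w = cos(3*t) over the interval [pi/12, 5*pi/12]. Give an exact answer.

On [pi/12, 5*pi/12], (sin(3*t)) - (cos(3*t)) = sin(3*t) - cos(3*t) is ≥ 0 throughout, so the area is a single integral of |sin(3*t) - cos(3*t)|.
∫[pi/12,5*pi/12] (sin(3*t) - cos(3*t)) dt = 2*sqrt(2)/3.

2*sqrt(2)/3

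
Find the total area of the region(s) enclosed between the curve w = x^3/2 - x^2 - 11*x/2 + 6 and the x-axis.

The curve meets the x-axis where x^3/2 - x^2 - 11*x/2 + 6 = 0, i.e. (x - 4)*(x - 1)*(x + 3)/2 = 0, at x = -3, 1, 4.
On [-3, 1] the curve lies above the axis; ∫[-3,1] (x^3/2 - x^2 - 11*x/2 + 6) dx = 80/3, giving area 80/3.
On [1, 4] the curve lies below the axis; ∫[1,4] (x^3/2 - x^2 - 11*x/2 + 6) dx = -99/8, giving area 99/8.
Total area = 80/3 + 99/8 = 937/24.

937/24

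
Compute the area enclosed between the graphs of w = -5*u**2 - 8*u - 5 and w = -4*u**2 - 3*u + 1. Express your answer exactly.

1/6

Set the curves equal: -5*u**2 - 8*u - 5 = -4*u**2 - 3*u + 1, so -u**2 - 5*u - 6 = 0, which factors as -(u + 2)*(u + 3) = 0. The curves meet at u = -3, -2.
On [-3, -2], w = -5*u**2 - 8*u - 5 is on top; that piece has area ∫[-3,-2] (-u**2 - 5*u - 6) du = 1/6.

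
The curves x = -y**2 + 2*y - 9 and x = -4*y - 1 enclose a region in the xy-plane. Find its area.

Both boundary curves give x as a function of y, so integrate with respect to y. Setting them equal: -y**2 + 6*y - 8 = 0, i.e. -(y - 4)*(y - 2) = 0, so they meet at y = 2, 4.
For y in [2, 4], x = -y**2 + 2*y - 9 is on the right; area = ∫[2,4] (-y**2 + 6*y - 8) dy = 4/3.

4/3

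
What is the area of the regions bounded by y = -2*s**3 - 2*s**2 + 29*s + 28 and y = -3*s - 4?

Set the curves equal: -2*s**3 - 2*s**2 + 29*s + 28 = -3*s - 4, so -2*s**3 - 2*s**2 + 32*s + 32 = 0, which factors as -2*(s - 4)*(s + 1)*(s + 4) = 0. The curves meet at s = -4, -1, 4.
On [-4, -1], y = -3*s - 4 is on top; that piece has area ∫[-4,-1] (-(-2*s**3 - 2*s**2 + 32*s + 32)) ds = 117/2.
On [-1, 4], y = -2*s**3 - 2*s**2 + 29*s + 28 is on top; that piece has area ∫[-1,4] (-2*s**3 - 2*s**2 + 32*s + 32) ds = 1375/6.
Total enclosed area = 117/2 + 1375/6 = 863/3.

863/3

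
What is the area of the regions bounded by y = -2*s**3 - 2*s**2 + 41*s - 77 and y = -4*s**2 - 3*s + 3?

Set the curves equal: -2*s**3 - 2*s**2 + 41*s - 77 = -4*s**2 - 3*s + 3, so -2*s**3 + 2*s**2 + 44*s - 80 = 0, which factors as -2*(s - 4)*(s - 2)*(s + 5) = 0. The curves meet at s = -5, 2, 4.
On [-5, 2], y = -4*s**2 - 3*s + 3 is on top; that piece has area ∫[-5,2] (-(-2*s**3 + 2*s**2 + 44*s - 80)) ds = 3773/6.
On [2, 4], y = -2*s**3 - 2*s**2 + 41*s - 77 is on top; that piece has area ∫[2,4] (-2*s**3 + 2*s**2 + 44*s - 80) ds = 64/3.
Total enclosed area = 3773/6 + 64/3 = 3901/6.

3901/6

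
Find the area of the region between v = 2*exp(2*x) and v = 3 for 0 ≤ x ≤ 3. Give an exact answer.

The difference (2*exp(2*x)) - (3) = 2*exp(2*x) - 3 changes sign at x = -log(2)/2 + log(3)/2 inside [0, 3], so split the integral there.
∫[0,-log(2)/2 + log(3)/2] (2*exp(2*x) - 3) dx = log(2*sqrt(6)/9) + 1/2; the area of that piece is -1/2 + log(3*sqrt(6)/4).
∫[-log(2)/2 + log(3)/2,3] (2*exp(2*x) - 3) dx = -21/2 - 3*log(2)/2 + 3*log(3)/2 + exp(6).
Total area = (-1/2 + log(3*sqrt(6)/4)) + (-21/2 - 3*log(2)/2 + 3*log(3)/2 + exp(6)) = -11 - 7*log(2)/2 + log(6)/2 + 5*log(3)/2 + exp(6).

-11 - 7*log(2)/2 + log(6)/2 + 5*log(3)/2 + exp(6)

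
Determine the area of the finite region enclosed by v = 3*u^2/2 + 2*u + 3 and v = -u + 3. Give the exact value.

2

Set the curves equal: 3*u^2/2 + 2*u + 3 = -u + 3, so 3*u^2/2 + 3*u = 0, which factors as 3*u*(u + 2)/2 = 0. The curves meet at u = -2, 0.
On [-2, 0], v = -u + 3 is on top; that piece has area ∫[-2,0] (-(3*u^2/2 + 3*u)) du = 2.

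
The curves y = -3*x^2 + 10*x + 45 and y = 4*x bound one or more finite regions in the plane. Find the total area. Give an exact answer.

Set the curves equal: -3*x^2 + 10*x + 45 = 4*x, so -3*x^2 + 6*x + 45 = 0, which factors as -3*(x - 5)*(x + 3) = 0. The curves meet at x = -3, 5.
On [-3, 5], y = -3*x^2 + 10*x + 45 is on top; that piece has area ∫[-3,5] (-3*x^2 + 6*x + 45) dx = 256.

256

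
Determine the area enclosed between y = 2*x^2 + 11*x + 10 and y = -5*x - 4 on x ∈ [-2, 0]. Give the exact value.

12

The difference (2*x^2 + 11*x + 10) - (-5*x - 4) = 2*x^2 + 16*x + 14 changes sign at x = -1 inside [-2, 0], so split the integral there.
∫[-2,-1] (2*x^2 + 16*x + 14) dx = -16/3; the area of that piece is 16/3.
∫[-1,0] (2*x^2 + 16*x + 14) dx = 20/3.
Total area = 16/3 + 20/3 = 12.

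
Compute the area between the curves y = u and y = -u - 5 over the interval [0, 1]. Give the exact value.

6

On [0, 1], (u) - (-u - 5) = 2*u + 5 is ≥ 0 throughout, so the area is a single integral of |2*u + 5|.
∫[0,1] (2*u + 5) du = 6.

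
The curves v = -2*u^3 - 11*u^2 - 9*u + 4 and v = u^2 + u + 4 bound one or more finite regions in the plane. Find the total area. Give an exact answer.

Set the curves equal: -2*u^3 - 11*u^2 - 9*u + 4 = u^2 + u + 4, so -2*u^3 - 12*u^2 - 10*u = 0, which factors as -2*u*(u + 1)*(u + 5) = 0. The curves meet at u = -5, -1, 0.
On [-5, -1], v = u^2 + u + 4 is on top; that piece has area ∫[-5,-1] (-(-2*u^3 - 12*u^2 - 10*u)) du = 64.
On [-1, 0], v = -2*u^3 - 11*u^2 - 9*u + 4 is on top; that piece has area ∫[-1,0] (-2*u^3 - 12*u^2 - 10*u) du = 3/2.
Total enclosed area = 64 + 3/2 = 131/2.

131/2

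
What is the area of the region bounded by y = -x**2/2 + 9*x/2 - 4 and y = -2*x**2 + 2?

125/4

Set the curves equal: -x**2/2 + 9*x/2 - 4 = -2*x**2 + 2, so 3*x**2/2 + 9*x/2 - 6 = 0, which factors as 3*(x - 1)*(x + 4)/2 = 0. The curves meet at x = -4, 1.
On [-4, 1], y = -2*x**2 + 2 is on top; that piece has area ∫[-4,1] (-(3*x**2/2 + 9*x/2 - 6)) dx = 125/4.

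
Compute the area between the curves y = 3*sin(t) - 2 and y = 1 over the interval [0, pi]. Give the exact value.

-6 + 3*pi

On [0, pi], (3*sin(t) - 2) - (1) = 3*sin(t) - 3 is ≤ 0 throughout, so the area is a single integral of |3*sin(t) - 3|.
∫[0,pi] (3*sin(t) - 3) dt = 6 - 3*pi; the area of that piece is -6 + 3*pi.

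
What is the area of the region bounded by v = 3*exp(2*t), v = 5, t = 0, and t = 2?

-27/2 - 11*log(3)/2 + log(15)/2 + 9*log(5)/2 + 3*exp(4)/2

The difference (3*exp(2*t)) - (5) = 3*exp(2*t) - 5 changes sign at t = -log(3)/2 + log(5)/2 inside [0, 2], so split the integral there.
∫[0,-log(3)/2 + log(5)/2] (3*exp(2*t) - 5) dt = log(9*sqrt(15)/125) + 1; the area of that piece is -1 + log(25*sqrt(15)/27).
∫[-log(3)/2 + log(5)/2,2] (3*exp(2*t) - 5) dt = -25/2 - 5*log(3)/2 + 5*log(5)/2 + 3*exp(4)/2.
Total area = (-1 + log(25*sqrt(15)/27)) + (-25/2 - 5*log(3)/2 + 5*log(5)/2 + 3*exp(4)/2) = -27/2 - 11*log(3)/2 + log(15)/2 + 9*log(5)/2 + 3*exp(4)/2.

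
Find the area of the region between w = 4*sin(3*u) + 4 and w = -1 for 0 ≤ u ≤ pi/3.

8/3 + 5*pi/3

On [0, pi/3], (4*sin(3*u) + 4) - (-1) = 4*sin(3*u) + 5 is ≥ 0 throughout, so the area is a single integral of |4*sin(3*u) + 5|.
∫[0,pi/3] (4*sin(3*u) + 5) du = 8/3 + 5*pi/3.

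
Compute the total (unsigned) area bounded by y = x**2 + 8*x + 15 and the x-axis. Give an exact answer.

4/3

The curve meets the x-axis where x**2 + 8*x + 15 = 0, i.e. (x + 3)*(x + 5) = 0, at x = -5, -3.
On [-5, -3] the curve lies below the axis; ∫[-5,-3] (x**2 + 8*x + 15) dx = -4/3, giving area 4/3.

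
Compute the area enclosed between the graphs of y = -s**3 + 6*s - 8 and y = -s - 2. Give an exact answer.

131/4

Set the curves equal: -s**3 + 6*s - 8 = -s - 2, so -s**3 + 7*s - 6 = 0, which factors as -(s - 2)*(s - 1)*(s + 3) = 0. The curves meet at s = -3, 1, 2.
On [-3, 1], y = -s - 2 is on top; that piece has area ∫[-3,1] (-(-s**3 + 7*s - 6)) ds = 32.
On [1, 2], y = -s**3 + 6*s - 8 is on top; that piece has area ∫[1,2] (-s**3 + 7*s - 6) ds = 3/4.
Total enclosed area = 32 + 3/4 = 131/4.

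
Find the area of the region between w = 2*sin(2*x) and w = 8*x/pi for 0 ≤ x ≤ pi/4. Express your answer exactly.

On [0, pi/4], (2*sin(2*x)) - (8*x/pi) = -8*x/pi + 2*sin(2*x) is ≥ 0 throughout, so the area is a single integral of |-8*x/pi + 2*sin(2*x)|.
∫[0,pi/4] (-8*x/pi + 2*sin(2*x)) dx = 1 - pi/4.

1 - pi/4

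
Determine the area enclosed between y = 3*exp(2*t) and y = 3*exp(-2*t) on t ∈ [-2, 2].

The difference (3*exp(2*t)) - (3*exp(-2*t)) = 3*exp(2*t) - 3*exp(-2*t) changes sign at t = 0 inside [-2, 2], so split the integral there.
∫[-2,0] (3*exp(2*t) - 3*exp(-2*t)) dt = -3*exp(4)/2 - 3*exp(-4)/2 + 3; the area of that piece is -3 + 3*exp(-4)/2 + 3*exp(4)/2.
∫[0,2] (3*exp(2*t) - 3*exp(-2*t)) dt = -3 + 3*exp(-4)/2 + 3*exp(4)/2.
Total area = (-3 + 3*exp(-4)/2 + 3*exp(4)/2) + (-3 + 3*exp(-4)/2 + 3*exp(4)/2) = -6 + 3*exp(-4) + 3*exp(4).

-6 + 3*exp(-4) + 3*exp(4)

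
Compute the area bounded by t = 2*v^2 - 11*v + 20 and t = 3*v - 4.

Both boundary curves give t as a function of v, so integrate with respect to v. Setting them equal: 2*v^2 - 14*v + 24 = 0, i.e. 2*(v - 4)*(v - 3) = 0, so they meet at v = 3, 4.
For v in [3, 4], t = 2*v^2 - 11*v + 20 is on the left; area = ∫[3,4] (-(2*v^2 - 14*v + 24)) dv = 1/3.

1/3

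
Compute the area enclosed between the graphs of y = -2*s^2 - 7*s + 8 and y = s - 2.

72

Set the curves equal: -2*s^2 - 7*s + 8 = s - 2, so -2*s^2 - 8*s + 10 = 0, which factors as -2*(s - 1)*(s + 5) = 0. The curves meet at s = -5, 1.
On [-5, 1], y = -2*s^2 - 7*s + 8 is on top; that piece has area ∫[-5,1] (-2*s^2 - 8*s + 10) ds = 72.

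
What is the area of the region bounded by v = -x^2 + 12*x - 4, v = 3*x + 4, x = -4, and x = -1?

225/2

On [-4, -1], (-x^2 + 12*x - 4) - (3*x + 4) = -x^2 + 9*x - 8 is ≤ 0 throughout, so the area is a single integral of |-x^2 + 9*x - 8|.
∫[-4,-1] (-x^2 + 9*x - 8) dx = -225/2; the area of that piece is 225/2.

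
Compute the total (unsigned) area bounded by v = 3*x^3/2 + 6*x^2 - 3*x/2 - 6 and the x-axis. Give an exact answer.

The curve meets the x-axis where 3*x^3/2 + 6*x^2 - 3*x/2 - 6 = 0, i.e. 3*(x - 1)*(x + 1)*(x + 4)/2 = 0, at x = -4, -1, 1.
On [-4, -1] the curve lies above the axis; ∫[-4,-1] (3*x^3/2 + 6*x^2 - 3*x/2 - 6) dx = 189/8, giving area 189/8.
On [-1, 1] the curve lies below the axis; ∫[-1,1] (3*x^3/2 + 6*x^2 - 3*x/2 - 6) dx = -8, giving area 8.
Total area = 189/8 + 8 = 253/8.

253/8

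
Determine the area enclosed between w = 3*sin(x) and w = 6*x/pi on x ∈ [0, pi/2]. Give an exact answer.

3 - 3*pi/4

On [0, pi/2], (3*sin(x)) - (6*x/pi) = -6*x/pi + 3*sin(x) is ≥ 0 throughout, so the area is a single integral of |-6*x/pi + 3*sin(x)|.
∫[0,pi/2] (-6*x/pi + 3*sin(x)) dx = 3 - 3*pi/4.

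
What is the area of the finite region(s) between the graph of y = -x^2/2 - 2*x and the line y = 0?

16/3

The curve meets the x-axis where -x^2/2 - 2*x = 0, i.e. -x*(x + 4)/2 = 0, at x = -4, 0.
On [-4, 0] the curve lies above the axis; ∫[-4,0] (-x^2/2 - 2*x) dx = 16/3, giving area 16/3.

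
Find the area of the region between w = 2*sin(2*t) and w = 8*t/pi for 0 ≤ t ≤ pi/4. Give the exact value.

On [0, pi/4], (2*sin(2*t)) - (8*t/pi) = -8*t/pi + 2*sin(2*t) is ≥ 0 throughout, so the area is a single integral of |-8*t/pi + 2*sin(2*t)|.
∫[0,pi/4] (-8*t/pi + 2*sin(2*t)) dt = 1 - pi/4.

1 - pi/4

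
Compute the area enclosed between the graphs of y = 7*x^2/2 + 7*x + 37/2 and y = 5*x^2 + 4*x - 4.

Set the curves equal: 7*x^2/2 + 7*x + 37/2 = 5*x^2 + 4*x - 4, so -3*x^2/2 + 3*x + 45/2 = 0, which factors as -3*(x - 5)*(x + 3)/2 = 0. The curves meet at x = -3, 5.
On [-3, 5], y = 7*x^2/2 + 7*x + 37/2 is on top; that piece has area ∫[-3,5] (-3*x^2/2 + 3*x + 45/2) dx = 128.

128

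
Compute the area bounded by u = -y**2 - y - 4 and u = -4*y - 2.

Both boundary curves give u as a function of y, so integrate with respect to y. Setting them equal: -y**2 + 3*y - 2 = 0, i.e. -(y - 2)*(y - 1) = 0, so they meet at y = 1, 2.
For y in [1, 2], u = -y**2 - y - 4 is on the right; area = ∫[1,2] (-y**2 + 3*y - 2) dy = 1/6.

1/6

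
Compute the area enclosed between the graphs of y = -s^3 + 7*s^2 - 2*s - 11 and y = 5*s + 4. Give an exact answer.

148/3

Set the curves equal: -s^3 + 7*s^2 - 2*s - 11 = 5*s + 4, so -s^3 + 7*s^2 - 7*s - 15 = 0, which factors as -(s - 5)*(s - 3)*(s + 1) = 0. The curves meet at s = -1, 3, 5.
On [-1, 3], y = 5*s + 4 is on top; that piece has area ∫[-1,3] (-(-s^3 + 7*s^2 - 7*s - 15)) ds = 128/3.
On [3, 5], y = -s^3 + 7*s^2 - 2*s - 11 is on top; that piece has area ∫[3,5] (-s^3 + 7*s^2 - 7*s - 15) ds = 20/3.
Total enclosed area = 128/3 + 20/3 = 148/3.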